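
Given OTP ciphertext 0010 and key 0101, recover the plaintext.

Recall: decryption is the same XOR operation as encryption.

Step 1: XOR ciphertext with key:
  Ciphertext: 0010
  Key:        0101
  XOR:        0111
Step 2: Plaintext = 0111 = 7 in decimal.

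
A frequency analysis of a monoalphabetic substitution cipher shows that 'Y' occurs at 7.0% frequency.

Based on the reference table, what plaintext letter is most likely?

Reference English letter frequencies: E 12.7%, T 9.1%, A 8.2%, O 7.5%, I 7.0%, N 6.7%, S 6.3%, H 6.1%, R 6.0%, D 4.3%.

Step 1: The observed frequency is 7.0%.
Step 2: Compare with English frequencies:
  E: 12.7% (difference: 5.7%)
  T: 9.1% (difference: 2.1%)
  A: 8.2% (difference: 1.2%)
  O: 7.5% (difference: 0.5%)
  I: 7.0% (difference: 0.0%) <-- closest
  N: 6.7% (difference: 0.3%)
  S: 6.3% (difference: 0.7%)
  H: 6.1% (difference: 0.9%)
  R: 6.0% (difference: 1.0%)
  D: 4.3% (difference: 2.7%)
Step 3: 'Y' most likely represents 'I' (frequency 7.0%).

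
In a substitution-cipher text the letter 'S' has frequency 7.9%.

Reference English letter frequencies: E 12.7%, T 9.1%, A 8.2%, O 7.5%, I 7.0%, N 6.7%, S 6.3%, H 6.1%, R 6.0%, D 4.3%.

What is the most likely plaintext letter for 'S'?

Step 1: The observed frequency is 7.9%.
Step 2: Compare with English frequencies:
  E: 12.7% (difference: 4.8%)
  T: 9.1% (difference: 1.2%)
  A: 8.2% (difference: 0.3%) <-- closest
  O: 7.5% (difference: 0.4%)
  I: 7.0% (difference: 0.9%)
  N: 6.7% (difference: 1.2%)
  S: 6.3% (difference: 1.6%)
  H: 6.1% (difference: 1.8%)
  R: 6.0% (difference: 1.9%)
  D: 4.3% (difference: 3.6%)
Step 3: 'S' most likely represents 'A' (frequency 8.2%).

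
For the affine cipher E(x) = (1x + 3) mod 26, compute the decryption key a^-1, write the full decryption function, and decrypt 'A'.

Step 1: Find a^-1, the modular inverse of 1 mod 26.
Step 2: We need 1 * a^-1 = 1 (mod 26).
Step 3: 1 * 1 = 1 = 0 * 26 + 1, so a^-1 = 1.
Step 4: D(y) = 1(y - 3) mod 26.
Step 5: Apply to 'A' (y = 0): D(0) = 1 * (0 - 3) mod 26 = 1 * -3 mod 26 = 23 -> 'X'.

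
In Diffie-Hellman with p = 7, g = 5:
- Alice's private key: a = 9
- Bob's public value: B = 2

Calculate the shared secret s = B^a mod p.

Step 1: s = B^a mod p = 2^9 mod 7.
  2^1 mod 7 = 2
  2^2 mod 7 = (2 * 2) mod 7 = 4
  2^3 mod 7 = (4 * 2) mod 7 = 1
  2^4 mod 7 = (1 * 2) mod 7 = 2
  2^5 mod 7 = (2 * 2) mod 7 = 4
  2^6 mod 7 = (4 * 2) mod 7 = 1
  2^7 mod 7 = (1 * 2) mod 7 = 2
  2^8 mod 7 = (2 * 2) mod 7 = 4
  2^9 mod 7 = (4 * 2) mod 7 = 1
Result: shared secret = 1.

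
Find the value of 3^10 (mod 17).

Step 1: Compute 3^10 mod 17 step by step, reducing modulo 17 at each step.
  3^1 mod 17 = 3
  3^2 mod 17 = (3 * 3) mod 17 = 9
  3^3 mod 17 = (9 * 3) mod 17 = 10
  3^4 mod 17 = (10 * 3) mod 17 = 13
  3^5 mod 17 = (13 * 3) mod 17 = 5
  3^6 mod 17 = (5 * 3) mod 17 = 15
  3^7 mod 17 = (15 * 3) mod 17 = 11
  3^8 mod 17 = (11 * 3) mod 17 = 16
  3^9 mod 17 = (16 * 3) mod 17 = 14
  3^10 mod 17 = (14 * 3) mod 17 = 8
Step 2: Result = 8.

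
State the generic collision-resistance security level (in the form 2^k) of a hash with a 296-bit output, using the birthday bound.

Step 1: The birthday paradox gives collision probability ~50% after sqrt(2^n) = 2^(n/2) hashes.
Step 2: For 296-bit output: 2^(296/2) = 2^148.
Step 3: Approximately 2^148 hash computations needed.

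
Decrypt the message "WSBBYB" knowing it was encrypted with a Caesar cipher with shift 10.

Step 1: Reverse the shift by subtracting 10 from each letter position.
  W (position 22) -> position (22-10) mod 26 = 12 -> M
  S (position 18) -> position (18-10) mod 26 = 8 -> I
  B (position 1) -> position (1-10) mod 26 = 17 -> R
  B (position 1) -> position (1-10) mod 26 = 17 -> R
  Y (position 24) -> position (24-10) mod 26 = 14 -> O
  B (position 1) -> position (1-10) mod 26 = 17 -> R
Decrypted message: MIRROR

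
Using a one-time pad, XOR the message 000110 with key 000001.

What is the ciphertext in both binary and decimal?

Step 1: Write out the XOR operation bit by bit:
  Message: 000110
  Key:     000001
  XOR:     000111
Step 2: Convert to decimal: 000111 = 7.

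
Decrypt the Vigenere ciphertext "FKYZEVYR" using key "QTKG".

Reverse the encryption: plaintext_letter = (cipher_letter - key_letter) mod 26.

Step 1: Extend key: QTKGQTKG
Step 2: Decrypt each letter (c - k) mod 26:
  F(5) - Q(16) = (5-16) mod 26 = 15 = P
  K(10) - T(19) = (10-19) mod 26 = 17 = R
  Y(24) - K(10) = (24-10) mod 26 = 14 = O
  Z(25) - G(6) = (25-6) mod 26 = 19 = T
  E(4) - Q(16) = (4-16) mod 26 = 14 = O
  V(21) - T(19) = (21-19) mod 26 = 2 = C
  Y(24) - K(10) = (24-10) mod 26 = 14 = O
  R(17) - G(6) = (17-6) mod 26 = 11 = L
Plaintext: PROTOCOL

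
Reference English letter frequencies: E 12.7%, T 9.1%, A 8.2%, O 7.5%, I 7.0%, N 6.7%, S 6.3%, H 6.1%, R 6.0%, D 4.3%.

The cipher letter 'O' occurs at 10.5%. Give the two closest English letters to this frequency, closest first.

Step 1: Observed frequency of 'O' is 10.5%.
Step 2: Compute distances to each reference frequency and sort:
  T (9.1%): difference = 1.4% <-- BEST
  E (12.7%): difference = 2.2% <-- RUNNER-UP
  A (8.2%): difference = 2.3%
  O (7.5%): difference = 3.0%
  I (7.0%): difference = 3.5%
Step 3: Most likely is 'T' (9.1%, diff 1.4%); second most likely is 'E' (12.7%, diff 2.2%).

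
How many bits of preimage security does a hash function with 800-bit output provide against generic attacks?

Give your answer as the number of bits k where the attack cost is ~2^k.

Step 1: The hash has a 800-bit output.
Step 2: Preimage resistance means: given a digest h(x), it should be infeasible to find any input that hashes to it.
With a 800-bit output there are 2^800 possible digests, so a generic brute-force preimage search costs about 2^800 evaluations.
Step 3: Security level = 800 bits.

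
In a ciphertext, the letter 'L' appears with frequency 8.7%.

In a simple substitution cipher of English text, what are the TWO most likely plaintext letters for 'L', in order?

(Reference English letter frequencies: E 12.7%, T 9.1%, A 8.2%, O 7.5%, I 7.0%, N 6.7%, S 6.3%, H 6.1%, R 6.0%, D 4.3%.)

Step 1: Observed frequency of 'L' is 8.7%.
Step 2: Compute distances to each reference frequency and sort:
  T (9.1%): difference = 0.4% <-- BEST
  A (8.2%): difference = 0.5% <-- RUNNER-UP
  O (7.5%): difference = 1.2%
  I (7.0%): difference = 1.7%
  N (6.7%): difference = 2.0%
Step 3: Most likely is 'T' (9.1%, diff 0.4%); second most likely is 'A' (8.2%, diff 0.5%).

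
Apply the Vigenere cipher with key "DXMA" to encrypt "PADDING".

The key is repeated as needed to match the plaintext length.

Step 1: Repeat key to match plaintext length:
  Plaintext: PADDING
  Key:       DXMADXM
Step 2: Encrypt each letter:
  P(15) + D(3) = (15+3) mod 26 = 18 = S
  A(0) + X(23) = (0+23) mod 26 = 23 = X
  D(3) + M(12) = (3+12) mod 26 = 15 = P
  D(3) + A(0) = (3+0) mod 26 = 3 = D
  I(8) + D(3) = (8+3) mod 26 = 11 = L
  N(13) + X(23) = (13+23) mod 26 = 10 = K
  G(6) + M(12) = (6+12) mod 26 = 18 = S
Ciphertext: SXPDLKS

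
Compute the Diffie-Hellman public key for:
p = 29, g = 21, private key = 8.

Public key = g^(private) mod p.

Step 1: A = g^a mod p = 21^8 mod 29.
  21^1 mod 29 = 21
  21^2 mod 29 = (21 * 21) mod 29 = 6
  21^3 mod 29 = (6 * 21) mod 29 = 10
  21^4 mod 29 = (10 * 21) mod 29 = 7
  21^5 mod 29 = (7 * 21) mod 29 = 2
  21^6 mod 29 = (2 * 21) mod 29 = 13
  21^7 mod 29 = (13 * 21) mod 29 = 12
  21^8 mod 29 = (12 * 21) mod 29 = 20
Result: A = 20.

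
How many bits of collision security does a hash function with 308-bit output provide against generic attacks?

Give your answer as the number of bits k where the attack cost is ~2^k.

Step 1: The hash has a 308-bit output.
Step 2: Collision resistance means it should be infeasible to find any x != y with h(x) = h(y).
By the birthday bound, a generic collision search succeeds after about sqrt(2^308) = 2^(308/2) = 2^154 evaluations.
Step 3: Security level = 154 bits.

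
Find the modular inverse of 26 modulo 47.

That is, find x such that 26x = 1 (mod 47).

Step 1: We need x such that 26 * x = 1 (mod 47).
Step 2: Using the extended Euclidean algorithm or trial:
  26 * 38 = 988 = 21 * 47 + 1.
Step 3: Since 988 mod 47 = 1, the inverse is x = 38.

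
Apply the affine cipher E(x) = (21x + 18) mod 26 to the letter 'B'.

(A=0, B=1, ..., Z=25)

Step 1: Convert 'B' to number: x = 1.
Step 2: E(1) = (21 * 1 + 18) mod 26 = 39 mod 26 = 13.
Step 3: Convert 13 back to letter: N.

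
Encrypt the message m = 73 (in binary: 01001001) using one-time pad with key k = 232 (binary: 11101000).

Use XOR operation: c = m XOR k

Step 1: Write out the XOR operation bit by bit:
  Message: 01001001
  Key:     11101000
  XOR:     10100001
Step 2: Convert to decimal: 10100001 = 161.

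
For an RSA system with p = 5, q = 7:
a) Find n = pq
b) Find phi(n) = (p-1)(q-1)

Step 1: n = p * q = 5 * 7 = 35.
Step 2: phi(n) = (p-1)(q-1) = 4 * 6 = 24.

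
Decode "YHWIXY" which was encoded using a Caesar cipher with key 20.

Step 1: Reverse the shift by subtracting 20 from each letter position.
  Y (position 24) -> position (24-20) mod 26 = 4 -> E
  H (position 7) -> position (7-20) mod 26 = 13 -> N
  W (position 22) -> position (22-20) mod 26 = 2 -> C
  I (position 8) -> position (8-20) mod 26 = 14 -> O
  X (position 23) -> position (23-20) mod 26 = 3 -> D
  Y (position 24) -> position (24-20) mod 26 = 4 -> E
Decrypted message: ENCODE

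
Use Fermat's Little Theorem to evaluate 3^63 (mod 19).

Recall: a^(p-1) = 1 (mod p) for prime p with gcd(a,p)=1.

Step 1: Since 19 is prime, by Fermat's Little Theorem: 3^18 = 1 (mod 19).
Step 2: Reduce exponent: 63 mod 18 = 9.
Step 3: So 3^63 = 3^9 (mod 19).
Step 4: 3^9 mod 19 = 18.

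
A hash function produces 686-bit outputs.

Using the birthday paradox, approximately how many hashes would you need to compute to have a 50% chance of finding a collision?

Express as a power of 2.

Step 1: The birthday paradox gives collision probability ~50% after sqrt(2^n) = 2^(n/2) hashes.
Step 2: For 686-bit output: 2^(686/2) = 2^343.
Step 3: Approximately 2^343 hash computations needed.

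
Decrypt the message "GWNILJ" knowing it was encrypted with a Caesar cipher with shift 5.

Step 1: Reverse the shift by subtracting 5 from each letter position.
  G (position 6) -> position (6-5) mod 26 = 1 -> B
  W (position 22) -> position (22-5) mod 26 = 17 -> R
  N (position 13) -> position (13-5) mod 26 = 8 -> I
  I (position 8) -> position (8-5) mod 26 = 3 -> D
  L (position 11) -> position (11-5) mod 26 = 6 -> G
  J (position 9) -> position (9-5) mod 26 = 4 -> E
Decrypted message: BRIDGE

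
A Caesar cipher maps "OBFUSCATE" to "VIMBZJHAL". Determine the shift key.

Step 1: Compare first letters: O (position 14) -> V (position 21).
Step 2: Shift = (21 - 14) mod 26 = 7.
The shift value is 7.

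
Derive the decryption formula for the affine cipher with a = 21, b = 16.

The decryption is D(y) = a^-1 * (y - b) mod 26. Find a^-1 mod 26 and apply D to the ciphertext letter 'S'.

Step 1: Find a^-1, the modular inverse of 21 mod 26.
Step 2: We need 21 * a^-1 = 1 (mod 26).
Step 3: 21 * 5 = 105 = 4 * 26 + 1, so a^-1 = 5.
Step 4: D(y) = 5(y - 16) mod 26.
Step 5: Apply to 'S' (y = 18): D(18) = 5 * (18 - 16) mod 26 = 5 * 2 mod 26 = 10 -> 'K'.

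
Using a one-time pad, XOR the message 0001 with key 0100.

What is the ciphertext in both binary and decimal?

Step 1: Write out the XOR operation bit by bit:
  Message: 0001
  Key:     0100
  XOR:     0101
Step 2: Convert to decimal: 0101 = 5.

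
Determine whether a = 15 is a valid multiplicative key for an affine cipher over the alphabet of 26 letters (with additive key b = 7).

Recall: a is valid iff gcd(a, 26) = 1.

Step 1: Compute gcd(15, 26).
Step 2: gcd(15, 26) = 1.
Since gcd = 1, 15 is coprime with 26, so it is a valid key.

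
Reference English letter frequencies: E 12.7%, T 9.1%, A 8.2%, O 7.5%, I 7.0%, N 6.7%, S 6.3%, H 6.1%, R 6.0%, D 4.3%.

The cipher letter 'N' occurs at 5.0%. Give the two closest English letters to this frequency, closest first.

Step 1: Observed frequency of 'N' is 5.0%.
Step 2: Compute distances to each reference frequency and sort:
  D (4.3%): difference = 0.7% <-- BEST
  R (6.0%): difference = 1.0% <-- RUNNER-UP
  H (6.1%): difference = 1.1%
  S (6.3%): difference = 1.3%
  N (6.7%): difference = 1.7%
Step 3: Most likely is 'D' (4.3%, diff 0.7%); second most likely is 'R' (6.0%, diff 1.0%).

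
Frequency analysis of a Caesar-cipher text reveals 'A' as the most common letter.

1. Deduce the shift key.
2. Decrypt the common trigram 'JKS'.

Step 1: In English, 'E' is the most frequent letter (12.7%).
Step 2: The most frequent ciphertext letter is 'A' (position 0).
Step 3: Shift = (0 - 4) mod 26 = 22.
Step 4: Decrypt 'JKS' by shifting back 22:
  J -> N
  K -> O
  S -> W
Step 5: 'JKS' decrypts to 'NOW'.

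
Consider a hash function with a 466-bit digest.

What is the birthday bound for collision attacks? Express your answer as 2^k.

Step 1: The birthday paradox gives collision probability ~50% after sqrt(2^n) = 2^(n/2) hashes.
Step 2: For 466-bit output: 2^(466/2) = 2^233.
Step 3: Approximately 2^233 hash computations needed.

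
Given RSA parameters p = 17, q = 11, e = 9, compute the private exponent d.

Step 1: n = 17 * 11 = 187.
Step 2: phi(n) = 16 * 10 = 160.
Step 3: Find d such that 9 * d = 1 (mod 160).
Step 4: d = 9^(-1) mod 160 = 89.
Verification: 9 * 89 = 801 = 5 * 160 + 1.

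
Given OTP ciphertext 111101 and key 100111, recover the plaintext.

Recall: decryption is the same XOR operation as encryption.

Step 1: XOR ciphertext with key:
  Ciphertext: 111101
  Key:        100111
  XOR:        011010
Step 2: Plaintext = 011010 = 26 in decimal.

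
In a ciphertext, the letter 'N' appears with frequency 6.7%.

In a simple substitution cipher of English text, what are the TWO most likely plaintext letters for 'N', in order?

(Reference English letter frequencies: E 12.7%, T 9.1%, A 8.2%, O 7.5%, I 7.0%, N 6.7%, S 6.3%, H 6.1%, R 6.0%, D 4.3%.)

Step 1: Observed frequency of 'N' is 6.7%.
Step 2: Compute distances to each reference frequency and sort:
  N (6.7%): difference = 0.0% <-- BEST
  I (7.0%): difference = 0.3% <-- RUNNER-UP
  S (6.3%): difference = 0.4%
  H (6.1%): difference = 0.6%
  R (6.0%): difference = 0.7%
Step 3: Most likely is 'N' (6.7%, diff 0.0%); second most likely is 'I' (7.0%, diff 0.3%).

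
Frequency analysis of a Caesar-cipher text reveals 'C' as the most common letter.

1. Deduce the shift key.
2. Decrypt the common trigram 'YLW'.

Step 1: In English, 'E' is the most frequent letter (12.7%).
Step 2: The most frequent ciphertext letter is 'C' (position 2).
Step 3: Shift = (2 - 4) mod 26 = 24.
Step 4: Decrypt 'YLW' by shifting back 24:
  Y -> A
  L -> N
  W -> Y
Step 5: 'YLW' decrypts to 'ANY'.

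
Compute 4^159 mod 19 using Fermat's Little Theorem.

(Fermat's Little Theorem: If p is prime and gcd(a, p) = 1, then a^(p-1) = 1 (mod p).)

Step 1: Since 19 is prime, by Fermat's Little Theorem: 4^18 = 1 (mod 19).
Step 2: Reduce exponent: 159 mod 18 = 15.
Step 3: So 4^159 = 4^15 (mod 19).
Step 4: 4^15 mod 19 = 11.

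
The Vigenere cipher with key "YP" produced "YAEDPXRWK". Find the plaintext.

Step 1: Extend key: YPYPYPYPY
Step 2: Decrypt each letter (c - k) mod 26:
  Y(24) - Y(24) = (24-24) mod 26 = 0 = A
  A(0) - P(15) = (0-15) mod 26 = 11 = L
  E(4) - Y(24) = (4-24) mod 26 = 6 = G
  D(3) - P(15) = (3-15) mod 26 = 14 = O
  P(15) - Y(24) = (15-24) mod 26 = 17 = R
  X(23) - P(15) = (23-15) mod 26 = 8 = I
  R(17) - Y(24) = (17-24) mod 26 = 19 = T
  W(22) - P(15) = (22-15) mod 26 = 7 = H
  K(10) - Y(24) = (10-24) mod 26 = 12 = M
Plaintext: ALGORITHM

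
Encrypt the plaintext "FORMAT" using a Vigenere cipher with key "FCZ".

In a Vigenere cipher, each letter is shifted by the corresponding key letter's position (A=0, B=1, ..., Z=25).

Step 1: Repeat key to match plaintext length:
  Plaintext: FORMAT
  Key:       FCZFCZ
Step 2: Encrypt each letter:
  F(5) + F(5) = (5+5) mod 26 = 10 = K
  O(14) + C(2) = (14+2) mod 26 = 16 = Q
  R(17) + Z(25) = (17+25) mod 26 = 16 = Q
  M(12) + F(5) = (12+5) mod 26 = 17 = R
  A(0) + C(2) = (0+2) mod 26 = 2 = C
  T(19) + Z(25) = (19+25) mod 26 = 18 = S
Ciphertext: KQQRCS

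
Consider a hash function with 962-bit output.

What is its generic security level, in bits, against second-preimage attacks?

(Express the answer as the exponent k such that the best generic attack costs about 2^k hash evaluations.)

Step 1: The hash has a 962-bit output.
Step 2: Second-preimage resistance means: given a specific input x, it should be infeasible to find a different y with h(y) = h(x).
With a 962-bit output, a generic search for a second preimage costs about 2^962 evaluations (each trial matches the fixed target with probability 2^-962).
Step 3: Security level = 962 bits.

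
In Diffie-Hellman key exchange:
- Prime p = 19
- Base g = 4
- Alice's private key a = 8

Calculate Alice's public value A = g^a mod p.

Step 1: A = g^a mod p = 4^8 mod 19.
  4^1 mod 19 = 4
  4^2 mod 19 = (4 * 4) mod 19 = 16
  4^3 mod 19 = (16 * 4) mod 19 = 7
  4^4 mod 19 = (7 * 4) mod 19 = 9
  4^5 mod 19 = (9 * 4) mod 19 = 17
  4^6 mod 19 = (17 * 4) mod 19 = 11
  4^7 mod 19 = (11 * 4) mod 19 = 6
  4^8 mod 19 = (6 * 4) mod 19 = 5
Result: A = 5.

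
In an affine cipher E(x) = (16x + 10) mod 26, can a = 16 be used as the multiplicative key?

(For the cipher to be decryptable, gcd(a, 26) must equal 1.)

Step 1: Compute gcd(16, 26).
Step 2: gcd(16, 26) = 2.
Since gcd = 2 != 1, 16 shares a common factor with 26, so it cannot be used.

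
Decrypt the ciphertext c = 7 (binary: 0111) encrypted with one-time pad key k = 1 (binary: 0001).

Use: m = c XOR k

Step 1: XOR ciphertext with key:
  Ciphertext: 0111
  Key:        0001
  XOR:        0110
Step 2: Plaintext = 0110 = 6 in decimal.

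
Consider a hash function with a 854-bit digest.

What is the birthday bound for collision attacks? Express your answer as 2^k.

Step 1: The birthday paradox gives collision probability ~50% after sqrt(2^n) = 2^(n/2) hashes.
Step 2: For 854-bit output: 2^(854/2) = 2^427.
Step 3: Approximately 2^427 hash computations needed.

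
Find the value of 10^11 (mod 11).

Step 1: Compute 10^11 mod 11 step by step, reducing modulo 11 at each step.
  10^1 mod 11 = 10
  10^2 mod 11 = (10 * 10) mod 11 = 1
  10^3 mod 11 = (1 * 10) mod 11 = 10
  10^4 mod 11 = (10 * 10) mod 11 = 1
  10^5 mod 11 = (1 * 10) mod 11 = 10
  10^6 mod 11 = (10 * 10) mod 11 = 1
  10^7 mod 11 = (1 * 10) mod 11 = 10
  10^8 mod 11 = (10 * 10) mod 11 = 1
  10^9 mod 11 = (1 * 10) mod 11 = 10
  10^10 mod 11 = (10 * 10) mod 11 = 1
  10^11 mod 11 = (1 * 10) mod 11 = 10
Step 2: Result = 10.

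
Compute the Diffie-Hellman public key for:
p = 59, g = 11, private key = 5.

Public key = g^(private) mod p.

Step 1: A = g^a mod p = 11^5 mod 59.
  11^1 mod 59 = 11
  11^2 mod 59 = (11 * 11) mod 59 = 3
  11^3 mod 59 = (3 * 11) mod 59 = 33
  11^4 mod 59 = (33 * 11) mod 59 = 9
  11^5 mod 59 = (9 * 11) mod 59 = 40
Result: A = 40.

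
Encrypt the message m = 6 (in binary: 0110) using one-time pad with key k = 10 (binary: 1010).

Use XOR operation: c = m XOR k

Step 1: Write out the XOR operation bit by bit:
  Message: 0110
  Key:     1010
  XOR:     1100
Step 2: Convert to decimal: 1100 = 12.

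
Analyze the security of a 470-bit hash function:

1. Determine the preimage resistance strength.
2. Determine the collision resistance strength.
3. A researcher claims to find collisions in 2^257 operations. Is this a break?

Step 1: Preimage resistance requires brute-force of 2^470 operations.
Step 2: Collision resistance (birthday bound) = 2^(470/2) = 2^235.
Step 3: The claimed attack costs 2^257 operations.
Step 4: Since 2^257 >= 2^235, the claimed attack is no faster than the generic birthday attack, so this does not break collision resistance.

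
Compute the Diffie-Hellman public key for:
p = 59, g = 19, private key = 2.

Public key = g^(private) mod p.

Step 1: A = g^a mod p = 19^2 mod 59.
  19^1 mod 59 = 19
  19^2 mod 59 = (19 * 19) mod 59 = 7
Result: A = 7.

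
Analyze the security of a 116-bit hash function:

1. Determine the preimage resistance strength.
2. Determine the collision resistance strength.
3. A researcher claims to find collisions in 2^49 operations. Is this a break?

Step 1: Preimage resistance requires brute-force of 2^116 operations.
Step 2: Collision resistance (birthday bound) = 2^(116/2) = 2^58.
Step 3: The claimed attack costs 2^49 operations.
Step 4: Since 2^49 < 2^58, the claimed attack beats the generic birthday bound, so collision resistance is broken.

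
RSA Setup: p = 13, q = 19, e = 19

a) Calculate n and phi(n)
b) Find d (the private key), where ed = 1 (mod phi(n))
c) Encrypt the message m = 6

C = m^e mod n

Step 1: n = 13 * 19 = 247.
Step 2: phi(n) = (13-1)(19-1) = 12 * 18 = 216.
Step 3: Find d = 19^(-1) mod 216 = 91.
  Verify: 19 * 91 = 1729 = 1 (mod 216).
Step 4: C = 6^19 mod 247 = 215.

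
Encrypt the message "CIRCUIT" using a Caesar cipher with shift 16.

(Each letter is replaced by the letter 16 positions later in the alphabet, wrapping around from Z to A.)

Step 1: For each letter, shift forward by 16 positions (mod 26).
  C (position 2) -> position (2+16) mod 26 = 18 -> S
  I (position 8) -> position (8+16) mod 26 = 24 -> Y
  R (position 17) -> position (17+16) mod 26 = 7 -> H
  C (position 2) -> position (2+16) mod 26 = 18 -> S
  U (position 20) -> position (20+16) mod 26 = 10 -> K
  I (position 8) -> position (8+16) mod 26 = 24 -> Y
  T (position 19) -> position (19+16) mod 26 = 9 -> J
Result: SYHSKYJ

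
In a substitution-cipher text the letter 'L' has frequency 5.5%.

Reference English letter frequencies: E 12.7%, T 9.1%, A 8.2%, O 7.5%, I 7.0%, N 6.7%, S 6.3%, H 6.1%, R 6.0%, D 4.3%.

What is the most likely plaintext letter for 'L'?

Step 1: The observed frequency is 5.5%.
Step 2: Compare with English frequencies:
  E: 12.7% (difference: 7.2%)
  T: 9.1% (difference: 3.6%)
  A: 8.2% (difference: 2.7%)
  O: 7.5% (difference: 2.0%)
  I: 7.0% (difference: 1.5%)
  N: 6.7% (difference: 1.2%)
  S: 6.3% (difference: 0.8%)
  H: 6.1% (difference: 0.6%)
  R: 6.0% (difference: 0.5%) <-- closest
  D: 4.3% (difference: 1.2%)
Step 3: 'L' most likely represents 'R' (frequency 6.0%).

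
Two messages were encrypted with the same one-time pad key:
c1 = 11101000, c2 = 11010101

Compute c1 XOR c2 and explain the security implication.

Step 1: c1 XOR c2 = (m1 XOR k) XOR (m2 XOR k).
Step 2: By XOR associativity/commutativity: = m1 XOR m2 XOR k XOR k = m1 XOR m2.
Step 3: 11101000 XOR 11010101 = 00111101 = 61.
Step 4: The key cancels out! An attacker learns m1 XOR m2 = 61, revealing the relationship between plaintexts.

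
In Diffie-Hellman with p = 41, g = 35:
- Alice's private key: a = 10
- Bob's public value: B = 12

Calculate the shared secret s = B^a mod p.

Step 1: s = B^a mod p = 12^10 mod 41.
  12^1 mod 41 = 12
  12^2 mod 41 = (12 * 12) mod 41 = 21
  12^3 mod 41 = (21 * 12) mod 41 = 6
  12^4 mod 41 = (6 * 12) mod 41 = 31
  12^5 mod 41 = (31 * 12) mod 41 = 3
  12^6 mod 41 = (3 * 12) mod 41 = 36
  12^7 mod 41 = (36 * 12) mod 41 = 22
  12^8 mod 41 = (22 * 12) mod 41 = 18
  12^9 mod 41 = (18 * 12) mod 41 = 11
  12^10 mod 41 = (11 * 12) mod 41 = 9
Result: shared secret = 9.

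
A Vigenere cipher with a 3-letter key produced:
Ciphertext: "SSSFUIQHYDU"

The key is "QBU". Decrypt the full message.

Step 1: Key 'QBU' has length 3. Extended key: QBUQBUQBUQB
Step 2: Decrypt each position:
  S(18) - Q(16) = 2 = C
  S(18) - B(1) = 17 = R
  S(18) - U(20) = 24 = Y
  F(5) - Q(16) = 15 = P
  U(20) - B(1) = 19 = T
  I(8) - U(20) = 14 = O
  Q(16) - Q(16) = 0 = A
  H(7) - B(1) = 6 = G
  Y(24) - U(20) = 4 = E
  D(3) - Q(16) = 13 = N
  U(20) - B(1) = 19 = T
Plaintext: CRYPTOAGENT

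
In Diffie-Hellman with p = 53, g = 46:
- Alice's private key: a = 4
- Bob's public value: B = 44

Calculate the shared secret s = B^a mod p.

Step 1: s = B^a mod p = 44^4 mod 53.
  44^1 mod 53 = 44
  44^2 mod 53 = (44 * 44) mod 53 = 28
  44^3 mod 53 = (28 * 44) mod 53 = 13
  44^4 mod 53 = (13 * 44) mod 53 = 42
Result: shared secret = 42.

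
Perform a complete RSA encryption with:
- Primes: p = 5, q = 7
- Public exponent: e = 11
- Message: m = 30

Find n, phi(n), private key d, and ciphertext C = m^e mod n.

Step 1: n = 5 * 7 = 35.
Step 2: phi(n) = (5-1)(7-1) = 4 * 6 = 24.
Step 3: Find d = 11^(-1) mod 24 = 11.
  Verify: 11 * 11 = 121 = 1 (mod 24).
Step 4: C = 30^11 mod 35 = 25.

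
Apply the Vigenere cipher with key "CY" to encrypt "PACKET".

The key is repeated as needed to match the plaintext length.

Step 1: Repeat key to match plaintext length:
  Plaintext: PACKET
  Key:       CYCYCY
Step 2: Encrypt each letter:
  P(15) + C(2) = (15+2) mod 26 = 17 = R
  A(0) + Y(24) = (0+24) mod 26 = 24 = Y
  C(2) + C(2) = (2+2) mod 26 = 4 = E
  K(10) + Y(24) = (10+24) mod 26 = 8 = I
  E(4) + C(2) = (4+2) mod 26 = 6 = G
  T(19) + Y(24) = (19+24) mod 26 = 17 = R
Ciphertext: RYEIGR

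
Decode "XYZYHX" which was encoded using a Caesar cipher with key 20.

Step 1: Reverse the shift by subtracting 20 from each letter position.
  X (position 23) -> position (23-20) mod 26 = 3 -> D
  Y (position 24) -> position (24-20) mod 26 = 4 -> E
  Z (position 25) -> position (25-20) mod 26 = 5 -> F
  Y (position 24) -> position (24-20) mod 26 = 4 -> E
  H (position 7) -> position (7-20) mod 26 = 13 -> N
  X (position 23) -> position (23-20) mod 26 = 3 -> D
Decrypted message: DEFEND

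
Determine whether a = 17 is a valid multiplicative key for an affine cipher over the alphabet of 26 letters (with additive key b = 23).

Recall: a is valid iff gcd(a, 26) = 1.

Step 1: Compute gcd(17, 26).
Step 2: gcd(17, 26) = 1.
Since gcd = 1, 17 is coprime with 26, so it is a valid key.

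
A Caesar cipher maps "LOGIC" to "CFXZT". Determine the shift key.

Step 1: Compare first letters: L (position 11) -> C (position 2).
Step 2: Shift = (2 - 11) mod 26 = 17.
The shift value is 17.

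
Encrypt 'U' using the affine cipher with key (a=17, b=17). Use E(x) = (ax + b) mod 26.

Step 1: Convert 'U' to number: x = 20.
Step 2: E(20) = (17 * 20 + 17) mod 26 = 357 mod 26 = 19.
Step 3: Convert 19 back to letter: T.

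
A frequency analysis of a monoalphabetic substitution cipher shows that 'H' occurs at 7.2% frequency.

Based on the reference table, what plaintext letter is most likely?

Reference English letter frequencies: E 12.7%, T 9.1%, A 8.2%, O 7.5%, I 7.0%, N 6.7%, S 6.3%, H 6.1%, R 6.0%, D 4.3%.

Step 1: The observed frequency is 7.2%.
Step 2: Compare with English frequencies:
  E: 12.7% (difference: 5.5%)
  T: 9.1% (difference: 1.9%)
  A: 8.2% (difference: 1.0%)
  O: 7.5% (difference: 0.3%)
  I: 7.0% (difference: 0.2%) <-- closest
  N: 6.7% (difference: 0.5%)
  S: 6.3% (difference: 0.9%)
  H: 6.1% (difference: 1.1%)
  R: 6.0% (difference: 1.2%)
  D: 4.3% (difference: 2.9%)
Step 3: 'H' most likely represents 'I' (frequency 7.0%).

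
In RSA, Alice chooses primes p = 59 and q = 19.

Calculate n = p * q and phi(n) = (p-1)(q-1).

Step 1: n = p * q = 59 * 19 = 1121.
Step 2: phi(n) = (p-1)(q-1) = 58 * 18 = 1044.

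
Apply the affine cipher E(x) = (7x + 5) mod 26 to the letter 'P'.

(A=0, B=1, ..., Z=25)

Step 1: Convert 'P' to number: x = 15.
Step 2: E(15) = (7 * 15 + 5) mod 26 = 110 mod 26 = 6.
Step 3: Convert 6 back to letter: G.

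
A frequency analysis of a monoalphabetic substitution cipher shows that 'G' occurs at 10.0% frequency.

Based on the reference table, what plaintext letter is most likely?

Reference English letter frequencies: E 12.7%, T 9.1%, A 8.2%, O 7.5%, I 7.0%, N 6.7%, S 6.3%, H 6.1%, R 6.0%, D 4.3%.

Step 1: The observed frequency is 10.0%.
Step 2: Compare with English frequencies:
  E: 12.7% (difference: 2.7%)
  T: 9.1% (difference: 0.9%) <-- closest
  A: 8.2% (difference: 1.8%)
  O: 7.5% (difference: 2.5%)
  I: 7.0% (difference: 3.0%)
  N: 6.7% (difference: 3.3%)
  S: 6.3% (difference: 3.7%)
  H: 6.1% (difference: 3.9%)
  R: 6.0% (difference: 4.0%)
  D: 4.3% (difference: 5.7%)
Step 3: 'G' most likely represents 'T' (frequency 9.1%).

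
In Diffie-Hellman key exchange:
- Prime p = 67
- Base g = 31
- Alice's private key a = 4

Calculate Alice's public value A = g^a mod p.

Step 1: A = g^a mod p = 31^4 mod 67.
  31^1 mod 67 = 31
  31^2 mod 67 = (31 * 31) mod 67 = 23
  31^3 mod 67 = (23 * 31) mod 67 = 43
  31^4 mod 67 = (43 * 31) mod 67 = 60
Result: A = 60.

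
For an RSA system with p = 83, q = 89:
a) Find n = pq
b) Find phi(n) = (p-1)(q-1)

Step 1: n = p * q = 83 * 89 = 7387.
Step 2: phi(n) = (p-1)(q-1) = 82 * 88 = 7216.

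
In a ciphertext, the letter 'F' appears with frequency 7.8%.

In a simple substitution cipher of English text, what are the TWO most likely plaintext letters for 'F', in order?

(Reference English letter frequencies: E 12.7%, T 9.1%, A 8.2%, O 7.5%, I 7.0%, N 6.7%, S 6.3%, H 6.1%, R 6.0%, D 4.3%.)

Step 1: Observed frequency of 'F' is 7.8%.
Step 2: Compute distances to each reference frequency and sort:
  O (7.5%): difference = 0.3% <-- BEST
  A (8.2%): difference = 0.4% <-- RUNNER-UP
  I (7.0%): difference = 0.8%
  N (6.7%): difference = 1.1%
  T (9.1%): difference = 1.3%
Step 3: Most likely is 'O' (7.5%, diff 0.3%); second most likely is 'A' (8.2%, diff 0.4%).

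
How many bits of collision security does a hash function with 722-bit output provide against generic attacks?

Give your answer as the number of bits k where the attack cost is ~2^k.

Step 1: The hash has a 722-bit output.
Step 2: Collision resistance means it should be infeasible to find any x != y with h(x) = h(y).
By the birthday bound, a generic collision search succeeds after about sqrt(2^722) = 2^(722/2) = 2^361 evaluations.
Step 3: Security level = 361 bits.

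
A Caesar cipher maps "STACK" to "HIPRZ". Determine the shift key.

Step 1: Compare first letters: S (position 18) -> H (position 7).
Step 2: Shift = (7 - 18) mod 26 = 15.
The shift value is 15.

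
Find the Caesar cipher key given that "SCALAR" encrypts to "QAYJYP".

Step 1: Compare first letters: S (position 18) -> Q (position 16).
Step 2: Shift = (16 - 18) mod 26 = 24.
The shift value is 24.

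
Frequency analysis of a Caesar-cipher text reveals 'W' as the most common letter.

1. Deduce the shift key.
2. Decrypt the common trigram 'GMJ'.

Step 1: In English, 'E' is the most frequent letter (12.7%).
Step 2: The most frequent ciphertext letter is 'W' (position 22).
Step 3: Shift = (22 - 4) mod 26 = 18.
Step 4: Decrypt 'GMJ' by shifting back 18:
  G -> O
  M -> U
  J -> R
Step 5: 'GMJ' decrypts to 'OUR'.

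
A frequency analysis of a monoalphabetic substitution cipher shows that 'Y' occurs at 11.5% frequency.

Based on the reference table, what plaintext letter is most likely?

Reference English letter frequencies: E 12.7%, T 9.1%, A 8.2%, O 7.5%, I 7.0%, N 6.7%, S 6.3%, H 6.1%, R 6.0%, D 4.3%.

Step 1: The observed frequency is 11.5%.
Step 2: Compare with English frequencies:
  E: 12.7% (difference: 1.2%) <-- closest
  T: 9.1% (difference: 2.4%)
  A: 8.2% (difference: 3.3%)
  O: 7.5% (difference: 4.0%)
  I: 7.0% (difference: 4.5%)
  N: 6.7% (difference: 4.8%)
  S: 6.3% (difference: 5.2%)
  H: 6.1% (difference: 5.4%)
  R: 6.0% (difference: 5.5%)
  D: 4.3% (difference: 7.2%)
Step 3: 'Y' most likely represents 'E' (frequency 12.7%).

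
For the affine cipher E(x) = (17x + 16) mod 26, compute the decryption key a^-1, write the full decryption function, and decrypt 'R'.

Step 1: Find a^-1, the modular inverse of 17 mod 26.
Step 2: We need 17 * a^-1 = 1 (mod 26).
Step 3: 17 * 23 = 391 = 15 * 26 + 1, so a^-1 = 23.
Step 4: D(y) = 23(y - 16) mod 26.
Step 5: Apply to 'R' (y = 17): D(17) = 23 * (17 - 16) mod 26 = 23 * 1 mod 26 = 23 -> 'X'.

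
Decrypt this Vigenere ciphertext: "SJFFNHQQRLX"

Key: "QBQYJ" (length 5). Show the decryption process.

Step 1: Key 'QBQYJ' has length 5. Extended key: QBQYJQBQYJQ
Step 2: Decrypt each position:
  S(18) - Q(16) = 2 = C
  J(9) - B(1) = 8 = I
  F(5) - Q(16) = 15 = P
  F(5) - Y(24) = 7 = H
  N(13) - J(9) = 4 = E
  H(7) - Q(16) = 17 = R
  Q(16) - B(1) = 15 = P
  Q(16) - Q(16) = 0 = A
  R(17) - Y(24) = 19 = T
  L(11) - J(9) = 2 = C
  X(23) - Q(16) = 7 = H
Plaintext: CIPHERPATCH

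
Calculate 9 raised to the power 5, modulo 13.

Step 1: Compute 9^5 mod 13 step by step, reducing modulo 13 at each step.
  9^1 mod 13 = 9
  9^2 mod 13 = (9 * 9) mod 13 = 3
  9^3 mod 13 = (3 * 9) mod 13 = 1
  9^4 mod 13 = (1 * 9) mod 13 = 9
  9^5 mod 13 = (9 * 9) mod 13 = 3
Step 2: Result = 3.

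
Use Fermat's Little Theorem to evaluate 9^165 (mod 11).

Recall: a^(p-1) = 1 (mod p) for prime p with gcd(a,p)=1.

Step 1: Since 11 is prime, by Fermat's Little Theorem: 9^10 = 1 (mod 11).
Step 2: Reduce exponent: 165 mod 10 = 5.
Step 3: So 9^165 = 9^5 (mod 11).
Step 4: 9^5 mod 11 = 1.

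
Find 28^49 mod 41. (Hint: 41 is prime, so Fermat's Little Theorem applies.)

Step 1: Since 41 is prime, by Fermat's Little Theorem: 28^40 = 1 (mod 41).
Step 2: Reduce exponent: 49 mod 40 = 9.
Step 3: So 28^49 = 28^9 (mod 41).
Step 4: 28^9 mod 41 = 34.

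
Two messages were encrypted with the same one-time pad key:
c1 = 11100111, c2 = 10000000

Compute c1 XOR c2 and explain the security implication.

Step 1: c1 XOR c2 = (m1 XOR k) XOR (m2 XOR k).
Step 2: By XOR associativity/commutativity: = m1 XOR m2 XOR k XOR k = m1 XOR m2.
Step 3: 11100111 XOR 10000000 = 01100111 = 103.
Step 4: The key cancels out! An attacker learns m1 XOR m2 = 103, revealing the relationship between plaintexts.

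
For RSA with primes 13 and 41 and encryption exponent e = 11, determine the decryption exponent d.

Step 1: n = 13 * 41 = 533.
Step 2: phi(n) = 12 * 40 = 480.
Step 3: Find d such that 11 * d = 1 (mod 480).
Step 4: d = 11^(-1) mod 480 = 131.
Verification: 11 * 131 = 1441 = 3 * 480 + 1.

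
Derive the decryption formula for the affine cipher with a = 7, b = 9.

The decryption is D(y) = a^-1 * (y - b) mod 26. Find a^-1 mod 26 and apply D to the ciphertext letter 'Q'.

Step 1: Find a^-1, the modular inverse of 7 mod 26.
Step 2: We need 7 * a^-1 = 1 (mod 26).
Step 3: 7 * 15 = 105 = 4 * 26 + 1, so a^-1 = 15.
Step 4: D(y) = 15(y - 9) mod 26.
Step 5: Apply to 'Q' (y = 16): D(16) = 15 * (16 - 9) mod 26 = 15 * 7 mod 26 = 1 -> 'B'.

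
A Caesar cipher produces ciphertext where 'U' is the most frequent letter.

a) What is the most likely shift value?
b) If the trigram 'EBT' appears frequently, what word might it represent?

Step 1: In English, 'E' is the most frequent letter (12.7%).
Step 2: The most frequent ciphertext letter is 'U' (position 20).
Step 3: Shift = (20 - 4) mod 26 = 16.
Step 4: Decrypt 'EBT' by shifting back 16:
  E -> O
  B -> L
  T -> D
Step 5: 'EBT' decrypts to 'OLD'.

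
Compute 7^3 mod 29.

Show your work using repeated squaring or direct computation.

Step 1: Compute 7^3 mod 29 step by step, reducing modulo 29 at each step.
  7^1 mod 29 = 7
  7^2 mod 29 = (7 * 7) mod 29 = 20
  7^3 mod 29 = (20 * 7) mod 29 = 24
Step 2: Result = 24.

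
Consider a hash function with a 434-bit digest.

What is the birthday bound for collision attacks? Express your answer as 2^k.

Step 1: The birthday paradox gives collision probability ~50% after sqrt(2^n) = 2^(n/2) hashes.
Step 2: For 434-bit output: 2^(434/2) = 2^217.
Step 3: Approximately 2^217 hash computations needed.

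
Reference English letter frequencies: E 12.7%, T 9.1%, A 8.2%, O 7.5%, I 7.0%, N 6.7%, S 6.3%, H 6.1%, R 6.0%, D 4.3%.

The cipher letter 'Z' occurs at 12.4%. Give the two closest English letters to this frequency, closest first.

Step 1: Observed frequency of 'Z' is 12.4%.
Step 2: Compute distances to each reference frequency and sort:
  E (12.7%): difference = 0.3% <-- BEST
  T (9.1%): difference = 3.3% <-- RUNNER-UP
  A (8.2%): difference = 4.2%
  O (7.5%): difference = 4.9%
  I (7.0%): difference = 5.4%
Step 3: Most likely is 'E' (12.7%, diff 0.3%); second most likely is 'T' (9.1%, diff 3.3%).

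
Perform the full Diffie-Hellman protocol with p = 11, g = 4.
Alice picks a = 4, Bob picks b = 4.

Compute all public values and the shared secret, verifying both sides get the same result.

Step 1: A = g^a mod p = 4^4 mod 11 = 3.
Step 2: B = g^b mod p = 4^4 mod 11 = 3.
Step 3: Alice computes s = B^a mod p = 3^4 mod 11 = 4.
Step 4: Bob computes s = A^b mod p = 3^4 mod 11 = 4.
Both sides agree: shared secret = 4.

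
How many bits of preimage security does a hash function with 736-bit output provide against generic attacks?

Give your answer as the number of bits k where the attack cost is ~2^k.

Step 1: The hash has a 736-bit output.
Step 2: Preimage resistance means: given a digest h(x), it should be infeasible to find any input that hashes to it.
With a 736-bit output there are 2^736 possible digests, so a generic brute-force preimage search costs about 2^736 evaluations.
Step 3: Security level = 736 bits.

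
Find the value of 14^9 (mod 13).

Step 1: Compute 14^9 mod 13 step by step, reducing modulo 13 at each step.
  14^1 mod 13 = 1
  14^2 mod 13 = (1 * 14) mod 13 = 1
  14^3 mod 13 = (1 * 14) mod 13 = 1
  14^4 mod 13 = (1 * 14) mod 13 = 1
  14^5 mod 13 = (1 * 14) mod 13 = 1
  14^6 mod 13 = (1 * 14) mod 13 = 1
  14^7 mod 13 = (1 * 14) mod 13 = 1
  14^8 mod 13 = (1 * 14) mod 13 = 1
  14^9 mod 13 = (1 * 14) mod 13 = 1
Step 2: Result = 1.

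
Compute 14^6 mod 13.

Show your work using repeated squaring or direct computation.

Step 1: Compute 14^6 mod 13 step by step, reducing modulo 13 at each step.
  14^1 mod 13 = 1
  14^2 mod 13 = (1 * 14) mod 13 = 1
  14^3 mod 13 = (1 * 14) mod 13 = 1
  14^4 mod 13 = (1 * 14) mod 13 = 1
  14^5 mod 13 = (1 * 14) mod 13 = 1
  14^6 mod 13 = (1 * 14) mod 13 = 1
Step 2: Result = 1.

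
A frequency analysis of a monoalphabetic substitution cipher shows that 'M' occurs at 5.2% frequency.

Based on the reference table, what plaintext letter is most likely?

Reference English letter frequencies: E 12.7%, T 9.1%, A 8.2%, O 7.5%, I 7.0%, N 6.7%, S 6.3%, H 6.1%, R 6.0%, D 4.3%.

Step 1: The observed frequency is 5.2%.
Step 2: Compare with English frequencies:
  E: 12.7% (difference: 7.5%)
  T: 9.1% (difference: 3.9%)
  A: 8.2% (difference: 3.0%)
  O: 7.5% (difference: 2.3%)
  I: 7.0% (difference: 1.8%)
  N: 6.7% (difference: 1.5%)
  S: 6.3% (difference: 1.1%)
  H: 6.1% (difference: 0.9%)
  R: 6.0% (difference: 0.8%) <-- closest
  D: 4.3% (difference: 0.9%)
Step 3: 'M' most likely represents 'R' (frequency 6.0%).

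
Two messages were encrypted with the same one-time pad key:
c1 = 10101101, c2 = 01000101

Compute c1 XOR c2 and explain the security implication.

Step 1: c1 XOR c2 = (m1 XOR k) XOR (m2 XOR k).
Step 2: By XOR associativity/commutativity: = m1 XOR m2 XOR k XOR k = m1 XOR m2.
Step 3: 10101101 XOR 01000101 = 11101000 = 232.
Step 4: The key cancels out! An attacker learns m1 XOR m2 = 232, revealing the relationship between plaintexts.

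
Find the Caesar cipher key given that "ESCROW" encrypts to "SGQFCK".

Step 1: Compare first letters: E (position 4) -> S (position 18).
Step 2: Shift = (18 - 4) mod 26 = 14.
The shift value is 14.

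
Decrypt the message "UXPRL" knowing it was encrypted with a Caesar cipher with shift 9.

Step 1: Reverse the shift by subtracting 9 from each letter position.
  U (position 20) -> position (20-9) mod 26 = 11 -> L
  X (position 23) -> position (23-9) mod 26 = 14 -> O
  P (position 15) -> position (15-9) mod 26 = 6 -> G
  R (position 17) -> position (17-9) mod 26 = 8 -> I
  L (position 11) -> position (11-9) mod 26 = 2 -> C
Decrypted message: LOGIC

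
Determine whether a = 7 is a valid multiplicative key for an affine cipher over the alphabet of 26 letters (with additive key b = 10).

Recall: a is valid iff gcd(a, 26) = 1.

Step 1: Compute gcd(7, 26).
Step 2: gcd(7, 26) = 1.
Since gcd = 1, 7 is coprime with 26, so it is a valid key.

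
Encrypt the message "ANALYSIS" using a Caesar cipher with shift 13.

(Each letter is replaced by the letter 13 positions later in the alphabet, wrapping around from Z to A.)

Step 1: For each letter, shift forward by 13 positions (mod 26).
  A (position 0) -> position (0+13) mod 26 = 13 -> N
  N (position 13) -> position (13+13) mod 26 = 0 -> A
  A (position 0) -> position (0+13) mod 26 = 13 -> N
  L (position 11) -> position (11+13) mod 26 = 24 -> Y
  Y (position 24) -> position (24+13) mod 26 = 11 -> L
  S (position 18) -> position (18+13) mod 26 = 5 -> F
  I (position 8) -> position (8+13) mod 26 = 21 -> V
  S (position 18) -> position (18+13) mod 26 = 5 -> F
Result: NANYLFVF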